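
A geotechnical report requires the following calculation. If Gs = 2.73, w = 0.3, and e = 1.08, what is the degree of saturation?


Result: 0.7583

Derivation:
Using S = Gs * w / e
S = 2.73 * 0.3 / 1.08
S = 0.7583


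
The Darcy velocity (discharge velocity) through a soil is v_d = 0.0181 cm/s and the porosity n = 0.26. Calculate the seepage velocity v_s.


Using v_s = v_d / n
v_s = 0.0181 / 0.26
v_s = 0.06962 cm/s


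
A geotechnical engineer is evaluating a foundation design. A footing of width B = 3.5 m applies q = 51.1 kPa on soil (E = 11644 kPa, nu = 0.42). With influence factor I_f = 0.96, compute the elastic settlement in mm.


Using Se = q * B * (1 - nu^2) * I_f / E
1 - nu^2 = 1 - 0.42^2 = 0.8236
Se = 51.1 * 3.5 * 0.8236 * 0.96 / 11644
Se = 0.012144 m
Convert to mm: Se = 0.012144 * 1000 = 12.144 mm


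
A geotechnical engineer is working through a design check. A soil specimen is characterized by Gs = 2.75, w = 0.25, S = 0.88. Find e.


Result: 0.7812

Derivation:
Using the relation e = Gs * w / S
e = 2.75 * 0.25 / 0.88
e = 0.7812


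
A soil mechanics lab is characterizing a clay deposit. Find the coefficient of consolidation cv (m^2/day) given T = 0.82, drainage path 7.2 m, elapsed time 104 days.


Using cv = T * H_dr^2 / t
H_dr^2 = 7.2^2 = 51.84
cv = 0.82 * 51.84 / 104
cv = 0.40874 m^2/day


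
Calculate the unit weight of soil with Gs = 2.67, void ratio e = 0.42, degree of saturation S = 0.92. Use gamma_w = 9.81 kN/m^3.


Using gamma = gamma_w * (Gs + S*e) / (1 + e)
Numerator: Gs + S*e = 2.67 + 0.92*0.42 = 3.0564
Denominator: 1 + e = 1 + 0.42 = 1.42
gamma = 9.81 * 3.0564 / 1.42
gamma = 21.115 kN/m^3


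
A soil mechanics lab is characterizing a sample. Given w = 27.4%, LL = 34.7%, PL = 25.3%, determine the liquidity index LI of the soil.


First compute the plasticity index:
PI = LL - PL = 34.7 - 25.3 = 9.4
Then compute the liquidity index:
LI = (w - PL) / PI
LI = (27.4 - 25.3) / 9.4
LI = 0.223


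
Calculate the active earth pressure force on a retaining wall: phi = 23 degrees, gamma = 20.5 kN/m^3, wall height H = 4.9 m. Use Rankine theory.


Compute active earth pressure coefficient:
Ka = tan^2(45 - phi/2) = tan^2(33.5) = 0.438092
Compute active force:
Pa = 0.5 * Ka * gamma * H^2
Pa = 0.5 * 0.438092 * 20.5 * 4.9^2
Pa = 107.82 kN/m


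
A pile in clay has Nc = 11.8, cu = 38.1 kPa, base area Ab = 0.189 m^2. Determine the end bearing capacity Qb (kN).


Using Qb = Nc * cu * Ab
Qb = 11.8 * 38.1 * 0.189
Qb = 84.97 kN


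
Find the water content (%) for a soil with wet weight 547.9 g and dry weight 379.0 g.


Using w = (m_wet - m_dry) / m_dry * 100
m_wet - m_dry = 547.9 - 379.0 = 168.9 g
w = 168.9 / 379.0 * 100
w = 44.56 %


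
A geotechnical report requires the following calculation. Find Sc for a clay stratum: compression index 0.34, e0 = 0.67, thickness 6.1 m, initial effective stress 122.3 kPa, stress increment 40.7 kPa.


Using Sc = Cc * H / (1 + e0) * log10((sigma0 + delta_sigma) / sigma0)
Stress ratio = (122.3 + 40.7) / 122.3 = 1.33279
log10(1.33279) = 0.124761
Cc * H / (1 + e0) = 0.34 * 6.1 / (1 + 0.67) = 1.24192
Sc = 1.24192 * 0.124761
Sc = 0.1549 m


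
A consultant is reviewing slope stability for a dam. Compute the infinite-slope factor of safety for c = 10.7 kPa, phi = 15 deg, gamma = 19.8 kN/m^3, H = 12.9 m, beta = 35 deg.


Using Fs = c / (gamma*H*sin(beta)*cos(beta)) + tan(phi)/tan(beta)
Cohesion contribution = 10.7 / (19.8*12.9*sin(35)*cos(35))
Cohesion contribution = 0.0891606
Friction contribution = tan(15)/tan(35) = 0.382671
Fs = 0.0891606 + 0.382671
Fs = 0.472


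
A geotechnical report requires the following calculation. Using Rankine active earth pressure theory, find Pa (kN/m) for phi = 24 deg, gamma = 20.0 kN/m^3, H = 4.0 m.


Result: 67.48 kN/m

Derivation:
Compute active earth pressure coefficient:
Ka = tan^2(45 - phi/2) = tan^2(33.0) = 0.42173
Compute active force:
Pa = 0.5 * Ka * gamma * H^2
Pa = 0.5 * 0.42173 * 20.0 * 4.0^2
Pa = 67.48 kN/m


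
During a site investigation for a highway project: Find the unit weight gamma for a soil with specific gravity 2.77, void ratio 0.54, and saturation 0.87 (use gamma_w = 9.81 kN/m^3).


Using gamma = gamma_w * (Gs + S*e) / (1 + e)
Numerator: Gs + S*e = 2.77 + 0.87*0.54 = 3.2398
Denominator: 1 + e = 1 + 0.54 = 1.54
gamma = 9.81 * 3.2398 / 1.54
gamma = 20.638 kN/m^3


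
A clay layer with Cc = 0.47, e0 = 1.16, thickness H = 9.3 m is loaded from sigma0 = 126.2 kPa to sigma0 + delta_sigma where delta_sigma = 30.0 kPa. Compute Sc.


Result: 0.1874 m

Derivation:
Using Sc = Cc * H / (1 + e0) * log10((sigma0 + delta_sigma) / sigma0)
Stress ratio = (126.2 + 30.0) / 126.2 = 1.23772
log10(1.23772) = 0.0926217
Cc * H / (1 + e0) = 0.47 * 9.3 / (1 + 1.16) = 2.02361
Sc = 2.02361 * 0.0926217
Sc = 0.1874 m


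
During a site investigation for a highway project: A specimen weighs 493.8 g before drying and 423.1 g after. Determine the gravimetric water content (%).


Result: 16.71 %

Derivation:
Using w = (m_wet - m_dry) / m_dry * 100
m_wet - m_dry = 493.8 - 423.1 = 70.7 g
w = 70.7 / 423.1 * 100
w = 16.71 %


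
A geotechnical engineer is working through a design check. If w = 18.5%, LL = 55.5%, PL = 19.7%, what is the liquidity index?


First compute the plasticity index:
PI = LL - PL = 55.5 - 19.7 = 35.8
Then compute the liquidity index:
LI = (w - PL) / PI
LI = (18.5 - 19.7) / 35.8
LI = -0.034


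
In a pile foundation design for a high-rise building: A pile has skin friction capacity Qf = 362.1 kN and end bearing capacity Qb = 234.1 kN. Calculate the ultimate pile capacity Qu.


Using Qu = Qf + Qb
Qu = 362.1 + 234.1
Qu = 596.2 kN


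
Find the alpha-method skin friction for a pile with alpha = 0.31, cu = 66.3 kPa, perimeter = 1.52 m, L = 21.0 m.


Using Qs = alpha * cu * perimeter * L
Qs = 0.31 * 66.3 * 1.52 * 21.0
Qs = 656.05 kN


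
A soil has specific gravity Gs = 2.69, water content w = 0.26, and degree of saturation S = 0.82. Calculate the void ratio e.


Using the relation e = Gs * w / S
e = 2.69 * 0.26 / 0.82
e = 0.8529


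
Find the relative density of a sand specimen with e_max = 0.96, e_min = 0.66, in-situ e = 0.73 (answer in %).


Using Dr = (e_max - e) / (e_max - e_min) * 100
e_max - e = 0.96 - 0.73 = 0.23
e_max - e_min = 0.96 - 0.66 = 0.3
Dr = 0.23 / 0.3 * 100
Dr = 76.67 %


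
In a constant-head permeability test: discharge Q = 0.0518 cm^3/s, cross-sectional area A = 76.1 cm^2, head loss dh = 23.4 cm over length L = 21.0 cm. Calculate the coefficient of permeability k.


Compute hydraulic gradient:
i = dh / L = 23.4 / 21.0 = 1.11429
Then apply Darcy's law:
k = Q / (A * i)
k = 0.0518 / (76.1 * 1.11429)
k = 0.0518 / 84.7971
k = 0.000611 cm/s


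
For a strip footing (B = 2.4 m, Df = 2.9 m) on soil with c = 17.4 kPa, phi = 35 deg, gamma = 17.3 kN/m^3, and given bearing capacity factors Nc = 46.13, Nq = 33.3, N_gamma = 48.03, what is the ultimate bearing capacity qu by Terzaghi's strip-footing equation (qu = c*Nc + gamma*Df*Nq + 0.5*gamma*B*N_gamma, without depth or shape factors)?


Result: 3470.43 kPa

Derivation:
Compute qu = c*Nc + gamma*Df*Nq + 0.5*gamma*B*N_gamma
Term 1: 17.4 * 46.13 = 802.662
Term 2: 17.3 * 2.9 * 33.3 = 1670.661
Term 3: 0.5 * 17.3 * 2.4 * 48.03 = 997.1028
qu = 802.662 + 1670.661 + 997.1028
qu = 3470.43 kPa


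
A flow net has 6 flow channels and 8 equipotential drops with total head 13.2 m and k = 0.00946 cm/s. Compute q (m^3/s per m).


Result: 0.0009365 m^3/s per m

Derivation:
Convert k to m/s for unit consistency with H:
k = 0.00946 cm/s = 0.00946 / 100 m/s = 9.46e-05 m/s
Using q = k * H * Nf / Nd
Nf / Nd = 6 / 8 = 0.75
q = 9.46e-05 * 13.2 * 0.75
q = 0.0009365 m^3/s per m


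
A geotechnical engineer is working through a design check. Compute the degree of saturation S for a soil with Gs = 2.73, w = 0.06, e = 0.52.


Using S = Gs * w / e
S = 2.73 * 0.06 / 0.52
S = 0.315


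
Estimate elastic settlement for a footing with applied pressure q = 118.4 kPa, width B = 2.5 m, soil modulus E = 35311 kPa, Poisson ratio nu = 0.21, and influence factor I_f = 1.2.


Using Se = q * B * (1 - nu^2) * I_f / E
1 - nu^2 = 1 - 0.21^2 = 0.9559
Se = 118.4 * 2.5 * 0.9559 * 1.2 / 35311
Se = 0.009616 m
Convert to mm: Se = 0.009616 * 1000 = 9.616 mm


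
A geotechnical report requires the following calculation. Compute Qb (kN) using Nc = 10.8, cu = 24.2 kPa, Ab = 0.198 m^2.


Using Qb = Nc * cu * Ab
Qb = 10.8 * 24.2 * 0.198
Qb = 51.75 kN


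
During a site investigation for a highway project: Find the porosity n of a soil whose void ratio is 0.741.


Result: 0.4256

Derivation:
Using the relation n = e / (1 + e)
n = 0.741 / (1 + 0.741)
n = 0.741 / 1.741
n = 0.4256


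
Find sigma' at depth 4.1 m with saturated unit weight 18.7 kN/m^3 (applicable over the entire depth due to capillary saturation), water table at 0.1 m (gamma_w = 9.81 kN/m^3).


Total stress = gamma_sat * depth
sigma = 18.7 * 4.1 = 76.67 kPa
Pore water pressure u = gamma_w * (depth - d_wt)
u = 9.81 * (4.1 - 0.1) = 39.24 kPa
Effective stress = sigma - u
sigma' = 76.67 - 39.24 = 37.43 kPa


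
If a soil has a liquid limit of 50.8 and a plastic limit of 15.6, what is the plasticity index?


Using PI = LL - PL
PI = 50.8 - 15.6
PI = 35.2


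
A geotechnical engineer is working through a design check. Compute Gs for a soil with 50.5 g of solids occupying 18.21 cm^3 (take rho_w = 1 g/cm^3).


Using Gs = m_s / (V_s * rho_w)
Since rho_w = 1 g/cm^3:
Gs = 50.5 / 18.21
Gs = 2.773


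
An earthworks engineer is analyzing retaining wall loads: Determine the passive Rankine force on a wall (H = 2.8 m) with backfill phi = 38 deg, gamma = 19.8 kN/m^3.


Result: 326.28 kN/m

Derivation:
Compute passive earth pressure coefficient:
Kp = tan^2(45 + phi/2) = tan^2(64.0) = 4.203746
Compute passive force:
Pp = 0.5 * Kp * gamma * H^2
Pp = 0.5 * 4.203746 * 19.8 * 2.8^2
Pp = 326.28 kN/m


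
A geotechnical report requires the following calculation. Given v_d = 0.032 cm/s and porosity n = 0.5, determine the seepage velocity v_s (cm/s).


Using v_s = v_d / n
v_s = 0.032 / 0.5
v_s = 0.064 cm/s


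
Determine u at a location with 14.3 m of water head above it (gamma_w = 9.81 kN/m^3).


Using u = gamma_w * h_w
u = 9.81 * 14.3
u = 140.28 kPa


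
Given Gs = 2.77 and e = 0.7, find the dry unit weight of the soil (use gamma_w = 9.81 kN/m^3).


Using gamma_d = Gs * gamma_w / (1 + e)
gamma_d = 2.77 * 9.81 / (1 + 0.7)
gamma_d = 2.77 * 9.81 / 1.7
gamma_d = 15.985 kN/m^3


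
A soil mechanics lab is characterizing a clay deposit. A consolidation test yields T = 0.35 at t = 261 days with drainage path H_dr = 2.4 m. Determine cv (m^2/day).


Using cv = T * H_dr^2 / t
H_dr^2 = 2.4^2 = 5.76
cv = 0.35 * 5.76 / 261
cv = 0.00772 m^2/day


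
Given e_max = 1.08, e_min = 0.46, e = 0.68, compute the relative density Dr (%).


Using Dr = (e_max - e) / (e_max - e_min) * 100
e_max - e = 1.08 - 0.68 = 0.4
e_max - e_min = 1.08 - 0.46 = 0.62
Dr = 0.4 / 0.62 * 100
Dr = 64.52 %


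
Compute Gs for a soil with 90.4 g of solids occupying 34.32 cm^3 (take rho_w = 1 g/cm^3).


Using Gs = m_s / (V_s * rho_w)
Since rho_w = 1 g/cm^3:
Gs = 90.4 / 34.32
Gs = 2.634


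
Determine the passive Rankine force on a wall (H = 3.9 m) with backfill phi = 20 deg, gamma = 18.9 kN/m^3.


Compute passive earth pressure coefficient:
Kp = tan^2(45 + phi/2) = tan^2(55.0) = 2.039607
Compute passive force:
Pp = 0.5 * Kp * gamma * H^2
Pp = 0.5 * 2.039607 * 18.9 * 3.9^2
Pp = 293.16 kN/m


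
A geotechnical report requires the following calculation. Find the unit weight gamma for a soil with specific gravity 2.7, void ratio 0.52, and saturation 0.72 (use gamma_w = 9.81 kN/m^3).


Using gamma = gamma_w * (Gs + S*e) / (1 + e)
Numerator: Gs + S*e = 2.7 + 0.72*0.52 = 3.0744
Denominator: 1 + e = 1 + 0.52 = 1.52
gamma = 9.81 * 3.0744 / 1.52
gamma = 19.842 kN/m^3


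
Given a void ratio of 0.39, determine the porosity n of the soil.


Result: 0.2806

Derivation:
Using the relation n = e / (1 + e)
n = 0.39 / (1 + 0.39)
n = 0.39 / 1.39
n = 0.2806


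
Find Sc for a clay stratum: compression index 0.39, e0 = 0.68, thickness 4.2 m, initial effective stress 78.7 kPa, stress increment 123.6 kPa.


Result: 0.3998 m

Derivation:
Using Sc = Cc * H / (1 + e0) * log10((sigma0 + delta_sigma) / sigma0)
Stress ratio = (78.7 + 123.6) / 78.7 = 2.57052
log10(2.57052) = 0.410021
Cc * H / (1 + e0) = 0.39 * 4.2 / (1 + 0.68) = 0.975
Sc = 0.975 * 0.410021
Sc = 0.3998 m


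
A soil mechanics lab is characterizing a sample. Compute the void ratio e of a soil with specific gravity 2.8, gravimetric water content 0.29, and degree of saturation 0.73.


Result: 1.1123

Derivation:
Using the relation e = Gs * w / S
e = 2.8 * 0.29 / 0.73
e = 1.1123


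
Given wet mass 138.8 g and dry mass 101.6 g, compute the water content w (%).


Result: 36.61 %

Derivation:
Using w = (m_wet - m_dry) / m_dry * 100
m_wet - m_dry = 138.8 - 101.6 = 37.2 g
w = 37.2 / 101.6 * 100
w = 36.61 %


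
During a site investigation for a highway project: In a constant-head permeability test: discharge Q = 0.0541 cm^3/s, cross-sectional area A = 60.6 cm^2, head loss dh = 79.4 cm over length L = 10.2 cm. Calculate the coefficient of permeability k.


Compute hydraulic gradient:
i = dh / L = 79.4 / 10.2 = 7.78431
Then apply Darcy's law:
k = Q / (A * i)
k = 0.0541 / (60.6 * 7.78431)
k = 0.0541 / 471.729
k = 0.000115 cm/s


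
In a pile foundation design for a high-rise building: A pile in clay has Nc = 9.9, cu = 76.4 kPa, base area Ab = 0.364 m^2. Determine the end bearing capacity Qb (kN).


Using Qb = Nc * cu * Ab
Qb = 9.9 * 76.4 * 0.364
Qb = 275.32 kN


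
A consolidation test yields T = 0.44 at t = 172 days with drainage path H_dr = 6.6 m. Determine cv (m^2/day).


Using cv = T * H_dr^2 / t
H_dr^2 = 6.6^2 = 43.56
cv = 0.44 * 43.56 / 172
cv = 0.11143 m^2/day


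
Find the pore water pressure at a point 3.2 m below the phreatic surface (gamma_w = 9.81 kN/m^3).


Using u = gamma_w * h_w
u = 9.81 * 3.2
u = 31.39 kPa


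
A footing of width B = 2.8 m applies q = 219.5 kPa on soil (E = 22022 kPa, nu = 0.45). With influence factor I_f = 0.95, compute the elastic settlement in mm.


Using Se = q * B * (1 - nu^2) * I_f / E
1 - nu^2 = 1 - 0.45^2 = 0.7975
Se = 219.5 * 2.8 * 0.7975 * 0.95 / 22022
Se = 0.021144 m
Convert to mm: Se = 0.021144 * 1000 = 21.144 mm


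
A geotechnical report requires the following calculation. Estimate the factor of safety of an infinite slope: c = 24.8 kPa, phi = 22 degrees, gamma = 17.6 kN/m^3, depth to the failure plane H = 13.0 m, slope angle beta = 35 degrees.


Result: 0.808

Derivation:
Using Fs = c / (gamma*H*sin(beta)*cos(beta)) + tan(phi)/tan(beta)
Cohesion contribution = 24.8 / (17.6*13.0*sin(35)*cos(35))
Cohesion contribution = 0.230696
Friction contribution = tan(22)/tan(35) = 0.577009
Fs = 0.230696 + 0.577009
Fs = 0.808


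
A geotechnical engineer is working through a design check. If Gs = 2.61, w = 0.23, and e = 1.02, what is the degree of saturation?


Using S = Gs * w / e
S = 2.61 * 0.23 / 1.02
S = 0.5885


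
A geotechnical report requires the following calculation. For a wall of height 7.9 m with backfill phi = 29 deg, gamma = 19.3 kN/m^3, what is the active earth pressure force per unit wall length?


Compute active earth pressure coefficient:
Ka = tan^2(45 - phi/2) = tan^2(30.5) = 0.346974
Compute active force:
Pa = 0.5 * Ka * gamma * H^2
Pa = 0.5 * 0.346974 * 19.3 * 7.9^2
Pa = 208.97 kN/m


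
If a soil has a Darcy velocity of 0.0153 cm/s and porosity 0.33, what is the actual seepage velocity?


Result: 0.04636 cm/s

Derivation:
Using v_s = v_d / n
v_s = 0.0153 / 0.33
v_s = 0.04636 cm/s


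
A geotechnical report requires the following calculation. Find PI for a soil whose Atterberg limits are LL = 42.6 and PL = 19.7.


Using PI = LL - PL
PI = 42.6 - 19.7
PI = 22.9


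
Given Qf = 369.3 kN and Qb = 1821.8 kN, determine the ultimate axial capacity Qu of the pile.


Using Qu = Qf + Qb
Qu = 369.3 + 1821.8
Qu = 2191.1 kN


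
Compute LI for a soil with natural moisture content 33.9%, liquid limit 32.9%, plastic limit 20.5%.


First compute the plasticity index:
PI = LL - PL = 32.9 - 20.5 = 12.4
Then compute the liquidity index:
LI = (w - PL) / PI
LI = (33.9 - 20.5) / 12.4
LI = 1.081


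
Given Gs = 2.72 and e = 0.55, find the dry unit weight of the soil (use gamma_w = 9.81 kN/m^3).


Using gamma_d = Gs * gamma_w / (1 + e)
gamma_d = 2.72 * 9.81 / (1 + 0.55)
gamma_d = 2.72 * 9.81 / 1.55
gamma_d = 17.215 kN/m^3


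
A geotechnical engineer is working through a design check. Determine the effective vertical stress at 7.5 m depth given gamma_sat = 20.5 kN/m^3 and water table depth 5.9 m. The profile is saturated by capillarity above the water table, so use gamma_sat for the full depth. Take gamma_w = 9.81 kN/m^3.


Total stress = gamma_sat * depth
sigma = 20.5 * 7.5 = 153.75 kPa
Pore water pressure u = gamma_w * (depth - d_wt)
u = 9.81 * (7.5 - 5.9) = 15.696 kPa
Effective stress = sigma - u
sigma' = 153.75 - 15.696 = 138.05 kPa


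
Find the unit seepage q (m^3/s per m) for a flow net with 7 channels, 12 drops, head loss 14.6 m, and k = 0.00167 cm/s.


Convert k to m/s for unit consistency with H:
k = 0.00167 cm/s = 0.00167 / 100 m/s = 1.67e-05 m/s
Using q = k * H * Nf / Nd
Nf / Nd = 7 / 12 = 0.5833
q = 1.67e-05 * 14.6 * 0.5833
q = 0.0001422 m^3/s per m


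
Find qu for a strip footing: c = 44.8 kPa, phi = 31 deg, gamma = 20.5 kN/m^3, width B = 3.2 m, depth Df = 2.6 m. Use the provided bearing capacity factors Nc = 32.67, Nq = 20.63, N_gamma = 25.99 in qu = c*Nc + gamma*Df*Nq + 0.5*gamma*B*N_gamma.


Compute qu = c*Nc + gamma*Df*Nq + 0.5*gamma*B*N_gamma
Term 1: 44.8 * 32.67 = 1463.616
Term 2: 20.5 * 2.6 * 20.63 = 1099.579
Term 3: 0.5 * 20.5 * 3.2 * 25.99 = 852.472
qu = 1463.616 + 1099.579 + 852.472
qu = 3415.67 kPa


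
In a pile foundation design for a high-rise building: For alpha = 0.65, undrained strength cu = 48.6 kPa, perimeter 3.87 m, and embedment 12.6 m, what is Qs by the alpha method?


Result: 1540.39 kN

Derivation:
Using Qs = alpha * cu * perimeter * L
Qs = 0.65 * 48.6 * 3.87 * 12.6
Qs = 1540.39 kN


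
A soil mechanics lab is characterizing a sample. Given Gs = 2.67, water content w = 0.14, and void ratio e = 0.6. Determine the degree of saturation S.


Using S = Gs * w / e
S = 2.67 * 0.14 / 0.6
S = 0.623


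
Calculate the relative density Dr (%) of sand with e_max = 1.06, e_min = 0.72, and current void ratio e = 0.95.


Using Dr = (e_max - e) / (e_max - e_min) * 100
e_max - e = 1.06 - 0.95 = 0.11
e_max - e_min = 1.06 - 0.72 = 0.34
Dr = 0.11 / 0.34 * 100
Dr = 32.35 %


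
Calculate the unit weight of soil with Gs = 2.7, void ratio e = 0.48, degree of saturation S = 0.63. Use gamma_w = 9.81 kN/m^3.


Using gamma = gamma_w * (Gs + S*e) / (1 + e)
Numerator: Gs + S*e = 2.7 + 0.63*0.48 = 3.0024
Denominator: 1 + e = 1 + 0.48 = 1.48
gamma = 9.81 * 3.0024 / 1.48
gamma = 19.901 kN/m^3


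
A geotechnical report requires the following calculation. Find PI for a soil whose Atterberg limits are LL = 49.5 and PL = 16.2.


Result: 33.3

Derivation:
Using PI = LL - PL
PI = 49.5 - 16.2
PI = 33.3


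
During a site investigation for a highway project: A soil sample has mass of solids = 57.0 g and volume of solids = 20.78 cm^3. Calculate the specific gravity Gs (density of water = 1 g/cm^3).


Result: 2.743

Derivation:
Using Gs = m_s / (V_s * rho_w)
Since rho_w = 1 g/cm^3:
Gs = 57.0 / 20.78
Gs = 2.743


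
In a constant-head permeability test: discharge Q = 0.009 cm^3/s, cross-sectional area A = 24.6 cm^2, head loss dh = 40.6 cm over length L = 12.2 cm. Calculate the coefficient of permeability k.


Result: 0.00011 cm/s

Derivation:
Compute hydraulic gradient:
i = dh / L = 40.6 / 12.2 = 3.32787
Then apply Darcy's law:
k = Q / (A * i)
k = 0.009 / (24.6 * 3.32787)
k = 0.009 / 81.8656
k = 0.00011 cm/s


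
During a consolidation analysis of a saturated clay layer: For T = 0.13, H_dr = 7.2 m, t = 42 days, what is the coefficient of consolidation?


Result: 0.16046 m^2/day

Derivation:
Using cv = T * H_dr^2 / t
H_dr^2 = 7.2^2 = 51.84
cv = 0.13 * 51.84 / 42
cv = 0.16046 m^2/day


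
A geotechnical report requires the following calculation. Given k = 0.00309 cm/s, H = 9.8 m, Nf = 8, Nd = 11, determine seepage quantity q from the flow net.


Convert k to m/s for unit consistency with H:
k = 0.00309 cm/s = 0.00309 / 100 m/s = 3.09e-05 m/s
Using q = k * H * Nf / Nd
Nf / Nd = 8 / 11 = 0.7273
q = 3.09e-05 * 9.8 * 0.7273
q = 0.0002202 m^3/s per m


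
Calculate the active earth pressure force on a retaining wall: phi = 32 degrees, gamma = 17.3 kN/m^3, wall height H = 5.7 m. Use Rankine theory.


Compute active earth pressure coefficient:
Ka = tan^2(45 - phi/2) = tan^2(29.0) = 0.307259
Compute active force:
Pa = 0.5 * Ka * gamma * H^2
Pa = 0.5 * 0.307259 * 17.3 * 5.7^2
Pa = 86.35 kN/m


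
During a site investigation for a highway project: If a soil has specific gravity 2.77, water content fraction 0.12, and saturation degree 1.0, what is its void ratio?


Using the relation e = Gs * w / S
e = 2.77 * 0.12 / 1.0
e = 0.3324


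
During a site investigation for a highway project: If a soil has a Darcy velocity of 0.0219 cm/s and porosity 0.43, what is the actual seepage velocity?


Using v_s = v_d / n
v_s = 0.0219 / 0.43
v_s = 0.05093 cm/s


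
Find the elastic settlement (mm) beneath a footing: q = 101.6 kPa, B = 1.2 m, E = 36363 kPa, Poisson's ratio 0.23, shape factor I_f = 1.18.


Using Se = q * B * (1 - nu^2) * I_f / E
1 - nu^2 = 1 - 0.23^2 = 0.9471
Se = 101.6 * 1.2 * 0.9471 * 1.18 / 36363
Se = 0.003747 m
Convert to mm: Se = 0.003747 * 1000 = 3.747 mm


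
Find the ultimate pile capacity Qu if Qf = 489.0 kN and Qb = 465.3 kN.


Using Qu = Qf + Qb
Qu = 489.0 + 465.3
Qu = 954.3 kN


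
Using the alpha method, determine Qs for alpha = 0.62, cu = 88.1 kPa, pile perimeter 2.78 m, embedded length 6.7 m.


Using Qs = alpha * cu * perimeter * L
Qs = 0.62 * 88.1 * 2.78 * 6.7
Qs = 1017.39 kN


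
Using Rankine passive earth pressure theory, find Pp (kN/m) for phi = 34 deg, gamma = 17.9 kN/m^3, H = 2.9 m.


Compute passive earth pressure coefficient:
Kp = tan^2(45 + phi/2) = tan^2(62.0) = 3.537132
Compute passive force:
Pp = 0.5 * Kp * gamma * H^2
Pp = 0.5 * 3.537132 * 17.9 * 2.9^2
Pp = 266.24 kN/m


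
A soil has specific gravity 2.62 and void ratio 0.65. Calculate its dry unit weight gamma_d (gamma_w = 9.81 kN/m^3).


Result: 15.577 kN/m^3

Derivation:
Using gamma_d = Gs * gamma_w / (1 + e)
gamma_d = 2.62 * 9.81 / (1 + 0.65)
gamma_d = 2.62 * 9.81 / 1.65
gamma_d = 15.577 kN/m^3


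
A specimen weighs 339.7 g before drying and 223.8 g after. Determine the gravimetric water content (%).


Result: 51.79 %

Derivation:
Using w = (m_wet - m_dry) / m_dry * 100
m_wet - m_dry = 339.7 - 223.8 = 115.9 g
w = 115.9 / 223.8 * 100
w = 51.79 %


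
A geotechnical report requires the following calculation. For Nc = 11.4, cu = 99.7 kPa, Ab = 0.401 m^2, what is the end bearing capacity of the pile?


Result: 455.77 kN

Derivation:
Using Qb = Nc * cu * Ab
Qb = 11.4 * 99.7 * 0.401
Qb = 455.77 kN


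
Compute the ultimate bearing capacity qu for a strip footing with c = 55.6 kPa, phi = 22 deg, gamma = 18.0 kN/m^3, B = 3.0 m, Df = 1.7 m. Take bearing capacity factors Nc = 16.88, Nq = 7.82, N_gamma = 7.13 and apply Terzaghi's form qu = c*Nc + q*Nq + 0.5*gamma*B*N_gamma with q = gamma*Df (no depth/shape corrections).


Compute qu = c*Nc + gamma*Df*Nq + 0.5*gamma*B*N_gamma
Term 1: 55.6 * 16.88 = 938.528
Term 2: 18.0 * 1.7 * 7.82 = 239.292
Term 3: 0.5 * 18.0 * 3.0 * 7.13 = 192.51
qu = 938.528 + 239.292 + 192.51
qu = 1370.33 kPa


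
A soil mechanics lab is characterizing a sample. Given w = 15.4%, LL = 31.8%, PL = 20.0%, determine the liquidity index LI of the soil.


First compute the plasticity index:
PI = LL - PL = 31.8 - 20.0 = 11.8
Then compute the liquidity index:
LI = (w - PL) / PI
LI = (15.4 - 20.0) / 11.8
LI = -0.39


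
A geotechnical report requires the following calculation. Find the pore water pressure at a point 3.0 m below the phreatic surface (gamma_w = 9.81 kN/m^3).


Using u = gamma_w * h_w
u = 9.81 * 3.0
u = 29.43 kPa


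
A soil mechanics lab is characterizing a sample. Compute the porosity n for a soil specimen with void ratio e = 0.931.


Result: 0.4821

Derivation:
Using the relation n = e / (1 + e)
n = 0.931 / (1 + 0.931)
n = 0.931 / 1.931
n = 0.4821


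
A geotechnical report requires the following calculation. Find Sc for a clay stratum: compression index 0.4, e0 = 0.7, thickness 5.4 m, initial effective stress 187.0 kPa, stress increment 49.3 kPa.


Using Sc = Cc * H / (1 + e0) * log10((sigma0 + delta_sigma) / sigma0)
Stress ratio = (187.0 + 49.3) / 187.0 = 1.26364
log10(1.26364) = 0.101622
Cc * H / (1 + e0) = 0.4 * 5.4 / (1 + 0.7) = 1.27059
Sc = 1.27059 * 0.101622
Sc = 0.1291 m


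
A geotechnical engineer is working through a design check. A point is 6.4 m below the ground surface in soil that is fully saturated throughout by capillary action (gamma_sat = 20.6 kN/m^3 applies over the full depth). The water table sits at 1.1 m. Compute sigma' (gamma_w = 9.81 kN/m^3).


Result: 79.85 kPa

Derivation:
Total stress = gamma_sat * depth
sigma = 20.6 * 6.4 = 131.84 kPa
Pore water pressure u = gamma_w * (depth - d_wt)
u = 9.81 * (6.4 - 1.1) = 51.993 kPa
Effective stress = sigma - u
sigma' = 131.84 - 51.993 = 79.85 kPa


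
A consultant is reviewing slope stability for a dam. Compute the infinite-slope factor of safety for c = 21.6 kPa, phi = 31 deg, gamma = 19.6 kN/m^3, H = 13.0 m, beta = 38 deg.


Result: 0.944

Derivation:
Using Fs = c / (gamma*H*sin(beta)*cos(beta)) + tan(phi)/tan(beta)
Cohesion contribution = 21.6 / (19.6*13.0*sin(38)*cos(38))
Cohesion contribution = 0.174735
Friction contribution = tan(31)/tan(38) = 0.769067
Fs = 0.174735 + 0.769067
Fs = 0.944


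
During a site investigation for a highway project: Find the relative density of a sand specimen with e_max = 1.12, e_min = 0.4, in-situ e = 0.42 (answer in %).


Using Dr = (e_max - e) / (e_max - e_min) * 100
e_max - e = 1.12 - 0.42 = 0.7
e_max - e_min = 1.12 - 0.4 = 0.72
Dr = 0.7 / 0.72 * 100
Dr = 97.22 %


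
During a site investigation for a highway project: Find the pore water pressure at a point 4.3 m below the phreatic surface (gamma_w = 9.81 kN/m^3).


Using u = gamma_w * h_w
u = 9.81 * 4.3
u = 42.18 kPa


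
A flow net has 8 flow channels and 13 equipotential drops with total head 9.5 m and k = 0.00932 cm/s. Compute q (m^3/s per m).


Convert k to m/s for unit consistency with H:
k = 0.00932 cm/s = 0.00932 / 100 m/s = 9.32e-05 m/s
Using q = k * H * Nf / Nd
Nf / Nd = 8 / 13 = 0.6154
q = 9.32e-05 * 9.5 * 0.6154
q = 0.0005449 m^3/s per m


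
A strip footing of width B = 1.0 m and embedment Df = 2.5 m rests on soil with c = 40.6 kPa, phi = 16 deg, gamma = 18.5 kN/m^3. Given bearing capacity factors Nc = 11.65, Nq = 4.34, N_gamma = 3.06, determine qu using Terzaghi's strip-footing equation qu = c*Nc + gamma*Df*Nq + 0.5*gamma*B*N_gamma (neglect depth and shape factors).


Result: 702.02 kPa

Derivation:
Compute qu = c*Nc + gamma*Df*Nq + 0.5*gamma*B*N_gamma
Term 1: 40.6 * 11.65 = 472.99
Term 2: 18.5 * 2.5 * 4.34 = 200.725
Term 3: 0.5 * 18.5 * 1.0 * 3.06 = 28.305
qu = 472.99 + 200.725 + 28.305
qu = 702.02 kPa


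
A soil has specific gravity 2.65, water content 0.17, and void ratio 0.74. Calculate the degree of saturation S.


Result: 0.6088

Derivation:
Using S = Gs * w / e
S = 2.65 * 0.17 / 0.74
S = 0.6088


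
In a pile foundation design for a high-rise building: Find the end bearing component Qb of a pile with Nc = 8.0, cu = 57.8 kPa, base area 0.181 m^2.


Using Qb = Nc * cu * Ab
Qb = 8.0 * 57.8 * 0.181
Qb = 83.69 kN


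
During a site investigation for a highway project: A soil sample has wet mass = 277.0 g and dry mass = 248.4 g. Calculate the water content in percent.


Using w = (m_wet - m_dry) / m_dry * 100
m_wet - m_dry = 277.0 - 248.4 = 28.6 g
w = 28.6 / 248.4 * 100
w = 11.51 %


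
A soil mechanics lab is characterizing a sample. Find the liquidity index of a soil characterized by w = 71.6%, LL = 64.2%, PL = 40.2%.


Result: 1.308

Derivation:
First compute the plasticity index:
PI = LL - PL = 64.2 - 40.2 = 24.0
Then compute the liquidity index:
LI = (w - PL) / PI
LI = (71.6 - 40.2) / 24.0
LI = 1.308


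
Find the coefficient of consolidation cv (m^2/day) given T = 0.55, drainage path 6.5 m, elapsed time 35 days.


Using cv = T * H_dr^2 / t
H_dr^2 = 6.5^2 = 42.25
cv = 0.55 * 42.25 / 35
cv = 0.66393 m^2/day


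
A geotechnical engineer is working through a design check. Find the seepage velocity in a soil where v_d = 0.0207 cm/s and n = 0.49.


Result: 0.04224 cm/s

Derivation:
Using v_s = v_d / n
v_s = 0.0207 / 0.49
v_s = 0.04224 cm/s


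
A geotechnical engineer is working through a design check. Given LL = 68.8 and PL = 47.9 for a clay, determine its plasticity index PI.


Using PI = LL - PL
PI = 68.8 - 47.9
PI = 20.9


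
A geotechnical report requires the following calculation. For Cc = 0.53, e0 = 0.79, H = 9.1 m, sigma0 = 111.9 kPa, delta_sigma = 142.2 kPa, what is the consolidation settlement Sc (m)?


Using Sc = Cc * H / (1 + e0) * log10((sigma0 + delta_sigma) / sigma0)
Stress ratio = (111.9 + 142.2) / 111.9 = 2.27078
log10(2.27078) = 0.356175
Cc * H / (1 + e0) = 0.53 * 9.1 / (1 + 0.79) = 2.69441
Sc = 2.69441 * 0.356175
Sc = 0.9597 m


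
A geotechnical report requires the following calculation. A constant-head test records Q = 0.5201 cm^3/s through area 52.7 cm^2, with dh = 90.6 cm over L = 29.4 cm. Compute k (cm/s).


Compute hydraulic gradient:
i = dh / L = 90.6 / 29.4 = 3.08163
Then apply Darcy's law:
k = Q / (A * i)
k = 0.5201 / (52.7 * 3.08163)
k = 0.5201 / 162.402
k = 0.003203 cm/s


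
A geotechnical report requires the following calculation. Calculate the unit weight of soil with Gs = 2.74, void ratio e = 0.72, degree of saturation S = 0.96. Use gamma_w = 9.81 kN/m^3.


Result: 19.57 kN/m^3

Derivation:
Using gamma = gamma_w * (Gs + S*e) / (1 + e)
Numerator: Gs + S*e = 2.74 + 0.96*0.72 = 3.4312
Denominator: 1 + e = 1 + 0.72 = 1.72
gamma = 9.81 * 3.4312 / 1.72
gamma = 19.57 kN/m^3


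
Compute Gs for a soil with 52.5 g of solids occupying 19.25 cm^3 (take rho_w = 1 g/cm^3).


Result: 2.727

Derivation:
Using Gs = m_s / (V_s * rho_w)
Since rho_w = 1 g/cm^3:
Gs = 52.5 / 19.25
Gs = 2.727


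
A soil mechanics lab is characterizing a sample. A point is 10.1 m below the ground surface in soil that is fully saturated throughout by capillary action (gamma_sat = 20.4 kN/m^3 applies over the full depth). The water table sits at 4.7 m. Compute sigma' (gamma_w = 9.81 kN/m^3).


Result: 153.07 kPa

Derivation:
Total stress = gamma_sat * depth
sigma = 20.4 * 10.1 = 206.04 kPa
Pore water pressure u = gamma_w * (depth - d_wt)
u = 9.81 * (10.1 - 4.7) = 52.974 kPa
Effective stress = sigma - u
sigma' = 206.04 - 52.974 = 153.07 kPa


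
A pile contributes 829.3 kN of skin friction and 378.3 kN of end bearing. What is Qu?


Using Qu = Qf + Qb
Qu = 829.3 + 378.3
Qu = 1207.6 kN


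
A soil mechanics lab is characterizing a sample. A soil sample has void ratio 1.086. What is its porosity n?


Using the relation n = e / (1 + e)
n = 1.086 / (1 + 1.086)
n = 1.086 / 2.086
n = 0.5206


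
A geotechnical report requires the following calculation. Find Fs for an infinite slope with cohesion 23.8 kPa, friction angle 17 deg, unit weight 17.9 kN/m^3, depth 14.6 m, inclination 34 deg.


Using Fs = c / (gamma*H*sin(beta)*cos(beta)) + tan(phi)/tan(beta)
Cohesion contribution = 23.8 / (17.9*14.6*sin(34)*cos(34))
Cohesion contribution = 0.196442
Friction contribution = tan(17)/tan(34) = 0.453264
Fs = 0.196442 + 0.453264
Fs = 0.65


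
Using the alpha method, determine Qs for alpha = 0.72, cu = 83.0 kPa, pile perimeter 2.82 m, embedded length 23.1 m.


Using Qs = alpha * cu * perimeter * L
Qs = 0.72 * 83.0 * 2.82 * 23.1
Qs = 3892.89 kN


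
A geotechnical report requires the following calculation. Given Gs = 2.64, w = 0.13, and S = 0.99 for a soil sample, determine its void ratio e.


Using the relation e = Gs * w / S
e = 2.64 * 0.13 / 0.99
e = 0.3467


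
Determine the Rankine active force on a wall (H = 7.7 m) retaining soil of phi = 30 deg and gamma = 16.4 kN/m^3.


Compute active earth pressure coefficient:
Ka = tan^2(45 - phi/2) = tan^2(30.0) = 0.333333
Compute active force:
Pa = 0.5 * Ka * gamma * H^2
Pa = 0.5 * 0.333333 * 16.4 * 7.7^2
Pa = 162.06 kN/m


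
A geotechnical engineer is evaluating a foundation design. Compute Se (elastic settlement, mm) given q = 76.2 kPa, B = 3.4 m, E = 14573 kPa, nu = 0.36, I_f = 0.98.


Using Se = q * B * (1 - nu^2) * I_f / E
1 - nu^2 = 1 - 0.36^2 = 0.8704
Se = 76.2 * 3.4 * 0.8704 * 0.98 / 14573
Se = 0.015165 m
Convert to mm: Se = 0.015165 * 1000 = 15.165 mm


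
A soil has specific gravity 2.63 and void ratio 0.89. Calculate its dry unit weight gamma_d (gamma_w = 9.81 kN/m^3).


Using gamma_d = Gs * gamma_w / (1 + e)
gamma_d = 2.63 * 9.81 / (1 + 0.89)
gamma_d = 2.63 * 9.81 / 1.89
gamma_d = 13.651 kN/m^3


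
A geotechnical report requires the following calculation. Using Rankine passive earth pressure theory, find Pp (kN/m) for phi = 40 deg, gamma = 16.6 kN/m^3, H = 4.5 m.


Compute passive earth pressure coefficient:
Kp = tan^2(45 + phi/2) = tan^2(65.0) = 4.59891
Compute passive force:
Pp = 0.5 * Kp * gamma * H^2
Pp = 0.5 * 4.59891 * 16.6 * 4.5^2
Pp = 772.96 kN/m


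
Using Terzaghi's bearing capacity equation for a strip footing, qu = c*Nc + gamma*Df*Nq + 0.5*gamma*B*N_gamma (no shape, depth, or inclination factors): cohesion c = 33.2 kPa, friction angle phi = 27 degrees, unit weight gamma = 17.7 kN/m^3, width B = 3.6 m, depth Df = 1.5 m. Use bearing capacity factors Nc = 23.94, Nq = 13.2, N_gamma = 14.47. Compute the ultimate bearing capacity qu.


Result: 1606.28 kPa

Derivation:
Compute qu = c*Nc + gamma*Df*Nq + 0.5*gamma*B*N_gamma
Term 1: 33.2 * 23.94 = 794.808
Term 2: 17.7 * 1.5 * 13.2 = 350.46
Term 3: 0.5 * 17.7 * 3.6 * 14.47 = 461.0142
qu = 794.808 + 350.46 + 461.0142
qu = 1606.28 kPa


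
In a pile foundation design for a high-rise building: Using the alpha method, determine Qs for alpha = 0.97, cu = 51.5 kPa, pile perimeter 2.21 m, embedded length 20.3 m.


Result: 2241.13 kN

Derivation:
Using Qs = alpha * cu * perimeter * L
Qs = 0.97 * 51.5 * 2.21 * 20.3
Qs = 2241.13 kN


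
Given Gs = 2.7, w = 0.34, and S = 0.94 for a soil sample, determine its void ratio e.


Using the relation e = Gs * w / S
e = 2.7 * 0.34 / 0.94
e = 0.9766


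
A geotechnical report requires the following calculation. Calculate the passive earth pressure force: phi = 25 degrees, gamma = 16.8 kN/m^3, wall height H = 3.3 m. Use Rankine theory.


Compute passive earth pressure coefficient:
Kp = tan^2(45 + phi/2) = tan^2(57.5) = 2.463913
Compute passive force:
Pp = 0.5 * Kp * gamma * H^2
Pp = 0.5 * 2.463913 * 16.8 * 3.3^2
Pp = 225.39 kN/m


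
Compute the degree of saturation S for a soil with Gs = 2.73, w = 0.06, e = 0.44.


Using S = Gs * w / e
S = 2.73 * 0.06 / 0.44
S = 0.3723


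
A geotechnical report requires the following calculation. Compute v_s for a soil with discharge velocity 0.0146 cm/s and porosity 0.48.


Result: 0.03042 cm/s

Derivation:
Using v_s = v_d / n
v_s = 0.0146 / 0.48
v_s = 0.03042 cm/s


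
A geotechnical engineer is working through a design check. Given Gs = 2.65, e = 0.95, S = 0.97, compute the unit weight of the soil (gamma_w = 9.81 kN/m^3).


Result: 17.967 kN/m^3

Derivation:
Using gamma = gamma_w * (Gs + S*e) / (1 + e)
Numerator: Gs + S*e = 2.65 + 0.97*0.95 = 3.5715
Denominator: 1 + e = 1 + 0.95 = 1.95
gamma = 9.81 * 3.5715 / 1.95
gamma = 17.967 kN/m^3


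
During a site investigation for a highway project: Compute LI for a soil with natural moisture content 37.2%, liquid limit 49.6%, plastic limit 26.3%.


First compute the plasticity index:
PI = LL - PL = 49.6 - 26.3 = 23.3
Then compute the liquidity index:
LI = (w - PL) / PI
LI = (37.2 - 26.3) / 23.3
LI = 0.468


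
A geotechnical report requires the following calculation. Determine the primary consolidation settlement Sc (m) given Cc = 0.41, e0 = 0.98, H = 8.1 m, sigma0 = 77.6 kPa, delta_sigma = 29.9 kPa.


Using Sc = Cc * H / (1 + e0) * log10((sigma0 + delta_sigma) / sigma0)
Stress ratio = (77.6 + 29.9) / 77.6 = 1.38531
log10(1.38531) = 0.141547
Cc * H / (1 + e0) = 0.41 * 8.1 / (1 + 0.98) = 1.67727
Sc = 1.67727 * 0.141547
Sc = 0.2374 m


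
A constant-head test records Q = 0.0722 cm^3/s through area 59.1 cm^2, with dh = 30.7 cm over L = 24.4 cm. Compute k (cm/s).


Compute hydraulic gradient:
i = dh / L = 30.7 / 24.4 = 1.2582
Then apply Darcy's law:
k = Q / (A * i)
k = 0.0722 / (59.1 * 1.2582)
k = 0.0722 / 74.3594
k = 0.000971 cm/s


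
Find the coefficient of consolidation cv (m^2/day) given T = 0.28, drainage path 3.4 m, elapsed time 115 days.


Using cv = T * H_dr^2 / t
H_dr^2 = 3.4^2 = 11.56
cv = 0.28 * 11.56 / 115
cv = 0.02815 m^2/day


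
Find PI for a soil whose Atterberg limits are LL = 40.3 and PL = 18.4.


Result: 21.9

Derivation:
Using PI = LL - PL
PI = 40.3 - 18.4
PI = 21.9


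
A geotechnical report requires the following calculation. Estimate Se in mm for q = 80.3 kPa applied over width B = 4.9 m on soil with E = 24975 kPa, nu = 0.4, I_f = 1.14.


Result: 15.087 mm

Derivation:
Using Se = q * B * (1 - nu^2) * I_f / E
1 - nu^2 = 1 - 0.4^2 = 0.84
Se = 80.3 * 4.9 * 0.84 * 1.14 / 24975
Se = 0.015087 m
Convert to mm: Se = 0.015087 * 1000 = 15.087 mm


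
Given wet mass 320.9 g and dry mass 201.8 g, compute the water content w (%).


Using w = (m_wet - m_dry) / m_dry * 100
m_wet - m_dry = 320.9 - 201.8 = 119.1 g
w = 119.1 / 201.8 * 100
w = 59.02 %


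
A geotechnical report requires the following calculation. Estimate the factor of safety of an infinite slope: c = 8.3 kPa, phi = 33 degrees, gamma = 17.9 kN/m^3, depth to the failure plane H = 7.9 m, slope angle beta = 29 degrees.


Using Fs = c / (gamma*H*sin(beta)*cos(beta)) + tan(phi)/tan(beta)
Cohesion contribution = 8.3 / (17.9*7.9*sin(29)*cos(29))
Cohesion contribution = 0.138423
Friction contribution = tan(33)/tan(29) = 1.17156
Fs = 0.138423 + 1.17156
Fs = 1.31


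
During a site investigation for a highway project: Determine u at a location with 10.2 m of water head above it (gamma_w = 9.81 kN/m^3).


Using u = gamma_w * h_w
u = 9.81 * 10.2
u = 100.06 kPa


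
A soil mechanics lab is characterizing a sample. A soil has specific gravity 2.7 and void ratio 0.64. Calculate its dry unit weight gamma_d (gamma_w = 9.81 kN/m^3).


Using gamma_d = Gs * gamma_w / (1 + e)
gamma_d = 2.7 * 9.81 / (1 + 0.64)
gamma_d = 2.7 * 9.81 / 1.64
gamma_d = 16.151 kN/m^3


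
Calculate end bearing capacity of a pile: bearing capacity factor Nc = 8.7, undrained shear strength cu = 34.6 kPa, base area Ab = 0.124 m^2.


Using Qb = Nc * cu * Ab
Qb = 8.7 * 34.6 * 0.124
Qb = 37.33 kN


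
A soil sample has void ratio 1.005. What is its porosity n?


Result: 0.5012

Derivation:
Using the relation n = e / (1 + e)
n = 1.005 / (1 + 1.005)
n = 1.005 / 2.005
n = 0.5012


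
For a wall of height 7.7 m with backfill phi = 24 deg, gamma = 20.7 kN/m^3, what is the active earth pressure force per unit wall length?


Result: 258.8 kN/m

Derivation:
Compute active earth pressure coefficient:
Ka = tan^2(45 - phi/2) = tan^2(33.0) = 0.42173
Compute active force:
Pa = 0.5 * Ka * gamma * H^2
Pa = 0.5 * 0.42173 * 20.7 * 7.7^2
Pa = 258.8 kN/m


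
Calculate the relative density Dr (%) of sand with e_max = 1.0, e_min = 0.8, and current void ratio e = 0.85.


Result: 75.0 %

Derivation:
Using Dr = (e_max - e) / (e_max - e_min) * 100
e_max - e = 1.0 - 0.85 = 0.15
e_max - e_min = 1.0 - 0.8 = 0.2
Dr = 0.15 / 0.2 * 100
Dr = 75.0 %
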